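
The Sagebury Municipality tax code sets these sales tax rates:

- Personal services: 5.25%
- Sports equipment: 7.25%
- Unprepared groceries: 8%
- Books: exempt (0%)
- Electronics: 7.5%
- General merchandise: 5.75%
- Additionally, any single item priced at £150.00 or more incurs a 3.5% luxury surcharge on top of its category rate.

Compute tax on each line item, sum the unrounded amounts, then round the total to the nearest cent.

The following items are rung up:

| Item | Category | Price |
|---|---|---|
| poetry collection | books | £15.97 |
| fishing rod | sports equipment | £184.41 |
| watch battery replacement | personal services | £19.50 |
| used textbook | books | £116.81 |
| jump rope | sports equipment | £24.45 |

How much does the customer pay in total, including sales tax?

Poetry collection £15.97: books → 0% → £0.00
Fishing rod £184.41: sports equipment → 7.25% + 3.5% surcharge = 10.75% → £19.824075
Watch battery replacement £19.50: personal services → 5.25% → £1.02375
Used textbook £116.81: books → 0% → £0.00
Jump rope £24.45: sports equipment → 7.25% → £1.772625
Subtotal = £361.14; unrounded tax = £22.62045 → £22.62; total due = £383.76

£383.76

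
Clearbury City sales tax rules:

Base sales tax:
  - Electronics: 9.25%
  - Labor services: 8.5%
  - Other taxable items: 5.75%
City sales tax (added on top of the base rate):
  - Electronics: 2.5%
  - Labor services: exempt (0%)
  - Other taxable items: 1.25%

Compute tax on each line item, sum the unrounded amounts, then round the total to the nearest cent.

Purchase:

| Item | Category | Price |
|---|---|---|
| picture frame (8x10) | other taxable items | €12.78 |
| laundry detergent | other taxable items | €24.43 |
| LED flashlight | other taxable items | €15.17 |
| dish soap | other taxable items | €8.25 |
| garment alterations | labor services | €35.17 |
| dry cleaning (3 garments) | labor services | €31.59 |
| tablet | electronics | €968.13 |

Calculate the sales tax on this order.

Picture frame (8x10) €12.78: other taxable items → 5.75% + 1.25% city = 7% → €0.8946
Laundry detergent €24.43: other taxable items → 5.75% + 1.25% city = 7% → €1.7101
LED flashlight €15.17: other taxable items → 5.75% + 1.25% city = 7% → €1.0619
Dish soap €8.25: other taxable items → 5.75% + 1.25% city = 7% → €0.5775
Garment alterations €35.17: labor services → 8.5% + 0% city = 8.5% → €2.98945
Dry cleaning (3 garments) €31.59: labor services → 8.5% + 0% city = 8.5% → €2.68515
Tablet €968.13: electronics → 9.25% + 2.5% city = 11.75% → €113.755275
Unrounded tax sum = €123.673975 → €123.67

€123.67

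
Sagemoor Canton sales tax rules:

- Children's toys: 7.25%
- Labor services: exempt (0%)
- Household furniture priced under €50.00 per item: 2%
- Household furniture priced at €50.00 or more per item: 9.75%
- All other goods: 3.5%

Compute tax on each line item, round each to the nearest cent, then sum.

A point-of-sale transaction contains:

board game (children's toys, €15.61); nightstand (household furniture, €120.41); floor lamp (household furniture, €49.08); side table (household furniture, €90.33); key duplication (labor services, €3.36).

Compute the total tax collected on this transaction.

Board game €15.61: children's toys → 7.25% → €1.13
Nightstand €120.41: household furniture, €50.00 or more → 9.75% → €11.74
Floor lamp €49.08: household furniture, under €50.00 → 2% → €0.98
Side table €90.33: household furniture, €50.00 or more → 9.75% → €8.81
Key duplication €3.36: labor services → 0% → €0.00
Total tax = €1.13 + €11.74 + €0.98 + €8.81 = €22.66

€22.66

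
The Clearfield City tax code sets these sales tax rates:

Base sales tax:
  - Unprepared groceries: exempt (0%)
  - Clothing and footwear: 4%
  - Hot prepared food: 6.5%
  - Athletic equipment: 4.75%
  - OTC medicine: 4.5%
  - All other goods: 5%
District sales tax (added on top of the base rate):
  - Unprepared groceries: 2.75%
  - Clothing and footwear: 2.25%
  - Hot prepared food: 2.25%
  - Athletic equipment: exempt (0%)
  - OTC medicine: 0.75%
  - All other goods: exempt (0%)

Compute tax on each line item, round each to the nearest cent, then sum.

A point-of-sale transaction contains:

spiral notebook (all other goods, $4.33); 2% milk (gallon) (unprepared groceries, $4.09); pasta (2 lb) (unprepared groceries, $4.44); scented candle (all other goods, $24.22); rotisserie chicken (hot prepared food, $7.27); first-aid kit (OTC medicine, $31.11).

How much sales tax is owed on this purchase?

$3.93

Spiral notebook $4.33: all other goods → 5% + 0% district = 5% → $0.22
2% milk (gallon) $4.09: unprepared groceries → 0% + 2.75% district = 2.75% → $0.11
Pasta (2 lb) $4.44: unprepared groceries → 0% + 2.75% district = 2.75% → $0.12
Scented candle $24.22: all other goods → 5% + 0% district = 5% → $1.21
Rotisserie chicken $7.27: hot prepared food → 6.5% + 2.25% district = 8.75% → $0.64
First-aid kit $31.11: OTC medicine → 4.5% + 0.75% district = 5.25% → $1.63
Total tax = $0.22 + $0.11 + $0.12 + $1.21 + $0.64 + $1.63 = $3.93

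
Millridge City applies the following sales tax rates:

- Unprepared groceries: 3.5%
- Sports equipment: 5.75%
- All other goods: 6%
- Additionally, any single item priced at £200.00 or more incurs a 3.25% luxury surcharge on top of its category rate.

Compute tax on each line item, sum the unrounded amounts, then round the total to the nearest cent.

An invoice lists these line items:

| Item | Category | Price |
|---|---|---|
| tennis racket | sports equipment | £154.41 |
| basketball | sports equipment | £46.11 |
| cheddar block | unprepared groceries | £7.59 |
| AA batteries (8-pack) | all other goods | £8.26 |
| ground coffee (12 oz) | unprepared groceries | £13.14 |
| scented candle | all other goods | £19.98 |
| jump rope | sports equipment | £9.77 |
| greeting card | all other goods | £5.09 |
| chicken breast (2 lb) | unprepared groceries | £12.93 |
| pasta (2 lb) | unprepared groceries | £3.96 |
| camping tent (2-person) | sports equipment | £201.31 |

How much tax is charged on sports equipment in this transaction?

Tennis racket £154.41: sports equipment → 5.75% → £8.878575
Basketball £46.11: sports equipment → 5.75% → £2.651325
Jump rope £9.77: sports equipment → 5.75% → £0.561775
Camping tent (2-person) £201.31: sports equipment → 5.75% + 3.25% surcharge = 9% → £18.1179
Tax on sports equipment: unrounded sum = £30.209575 → £30.21

£30.21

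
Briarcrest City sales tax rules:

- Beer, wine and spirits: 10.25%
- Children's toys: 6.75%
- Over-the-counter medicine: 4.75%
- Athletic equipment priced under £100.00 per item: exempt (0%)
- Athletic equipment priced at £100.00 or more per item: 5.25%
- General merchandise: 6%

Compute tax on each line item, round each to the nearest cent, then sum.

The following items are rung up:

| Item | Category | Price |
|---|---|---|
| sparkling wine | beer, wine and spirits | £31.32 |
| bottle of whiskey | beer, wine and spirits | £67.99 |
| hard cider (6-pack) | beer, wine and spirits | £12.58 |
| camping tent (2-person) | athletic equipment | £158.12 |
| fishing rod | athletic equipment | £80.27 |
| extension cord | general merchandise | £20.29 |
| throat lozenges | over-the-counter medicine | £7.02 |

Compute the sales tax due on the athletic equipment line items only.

£8.30

Camping tent (2-person) £158.12: athletic equipment, £100.00 or more → 5.25% → £8.30
Fishing rod £80.27: athletic equipment, under £100.00 → 0% → £0.00
Tax on athletic equipment = £8.30 + £0.00 = £8.30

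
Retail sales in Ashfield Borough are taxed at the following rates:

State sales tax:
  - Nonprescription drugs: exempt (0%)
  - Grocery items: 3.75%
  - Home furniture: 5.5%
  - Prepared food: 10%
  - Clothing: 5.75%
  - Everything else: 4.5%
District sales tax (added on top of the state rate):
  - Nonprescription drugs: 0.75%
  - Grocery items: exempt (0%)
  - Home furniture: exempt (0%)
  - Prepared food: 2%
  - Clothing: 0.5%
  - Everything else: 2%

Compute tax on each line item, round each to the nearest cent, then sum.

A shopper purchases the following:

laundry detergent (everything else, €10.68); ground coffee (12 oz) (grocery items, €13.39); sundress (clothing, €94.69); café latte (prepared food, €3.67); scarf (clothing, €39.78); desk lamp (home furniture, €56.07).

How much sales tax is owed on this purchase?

Laundry detergent €10.68: everything else → 4.5% + 2% district = 6.5% → €0.69
Ground coffee (12 oz) €13.39: grocery items → 3.75% + 0% district = 3.75% → €0.50
Sundress €94.69: clothing → 5.75% + 0.5% district = 6.25% → €5.92
Café latte €3.67: prepared food → 10% + 2% district = 12% → €0.44
Scarf €39.78: clothing → 5.75% + 0.5% district = 6.25% → €2.49
Desk lamp €56.07: home furniture → 5.5% + 0% district = 5.5% → €3.08
Total tax = €0.69 + €0.50 + €5.92 + €0.44 + €2.49 + €3.08 = €13.12

€13.12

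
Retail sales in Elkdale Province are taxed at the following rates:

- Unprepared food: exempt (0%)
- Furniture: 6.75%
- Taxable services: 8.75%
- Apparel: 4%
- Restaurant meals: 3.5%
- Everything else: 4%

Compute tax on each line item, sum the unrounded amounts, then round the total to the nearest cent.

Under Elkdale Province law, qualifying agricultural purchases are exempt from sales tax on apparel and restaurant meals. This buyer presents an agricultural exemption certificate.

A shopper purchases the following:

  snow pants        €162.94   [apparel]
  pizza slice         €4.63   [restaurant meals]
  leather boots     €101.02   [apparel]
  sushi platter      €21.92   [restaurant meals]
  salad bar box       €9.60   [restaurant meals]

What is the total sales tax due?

€0.00

Snow pants €162.94: apparel, buyer-exempt → 0% → €0.00
Pizza slice €4.63: restaurant meals, buyer-exempt → 0% → €0.00
Leather boots €101.02: apparel, buyer-exempt → 0% → €0.00
Sushi platter €21.92: restaurant meals, buyer-exempt → 0% → €0.00
Salad bar box €9.60: restaurant meals, buyer-exempt → 0% → €0.00
Unrounded tax sum = €0.00 → €0.00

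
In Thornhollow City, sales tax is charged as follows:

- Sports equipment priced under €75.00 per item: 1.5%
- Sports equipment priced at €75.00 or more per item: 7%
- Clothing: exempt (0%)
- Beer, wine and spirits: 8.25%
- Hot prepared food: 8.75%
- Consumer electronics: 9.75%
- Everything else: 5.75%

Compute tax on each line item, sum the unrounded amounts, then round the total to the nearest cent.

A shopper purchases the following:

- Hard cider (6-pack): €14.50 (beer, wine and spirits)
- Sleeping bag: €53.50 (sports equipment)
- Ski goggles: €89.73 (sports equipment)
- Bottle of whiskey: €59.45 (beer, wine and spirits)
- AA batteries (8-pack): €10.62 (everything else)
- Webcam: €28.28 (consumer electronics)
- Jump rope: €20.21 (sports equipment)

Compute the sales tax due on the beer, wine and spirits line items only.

Hard cider (6-pack) €14.50: beer, wine and spirits → 8.25% → €1.19625
Bottle of whiskey €59.45: beer, wine and spirits → 8.25% → €4.904625
Tax on beer, wine and spirits: unrounded sum = €6.100875 → €6.10

€6.10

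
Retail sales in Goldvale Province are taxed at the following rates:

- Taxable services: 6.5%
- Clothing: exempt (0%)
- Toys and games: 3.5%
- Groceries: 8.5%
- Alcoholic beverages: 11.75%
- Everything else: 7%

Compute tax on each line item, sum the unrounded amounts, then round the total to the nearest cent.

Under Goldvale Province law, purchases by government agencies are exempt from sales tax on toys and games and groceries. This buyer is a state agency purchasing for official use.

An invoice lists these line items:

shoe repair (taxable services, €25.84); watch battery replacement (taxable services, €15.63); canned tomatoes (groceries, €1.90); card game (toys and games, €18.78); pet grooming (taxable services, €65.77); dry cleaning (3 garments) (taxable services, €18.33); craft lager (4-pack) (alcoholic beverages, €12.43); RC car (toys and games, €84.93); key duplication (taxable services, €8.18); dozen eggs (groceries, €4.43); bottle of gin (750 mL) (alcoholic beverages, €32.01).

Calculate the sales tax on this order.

€13.92

Shoe repair €25.84: taxable services → 6.5% → €1.6796
Watch battery replacement €15.63: taxable services → 6.5% → €1.01595
Canned tomatoes €1.90: groceries, buyer-exempt → 0% → €0.00
Card game €18.78: toys and games, buyer-exempt → 0% → €0.00
Pet grooming €65.77: taxable services → 6.5% → €4.27505
Dry cleaning (3 garments) €18.33: taxable services → 6.5% → €1.19145
Craft lager (4-pack) €12.43: alcoholic beverages → 11.75% → €1.460525
RC car €84.93: toys and games, buyer-exempt → 0% → €0.00
Key duplication €8.18: taxable services → 6.5% → €0.5317
Dozen eggs €4.43: groceries, buyer-exempt → 0% → €0.00
Bottle of gin (750 mL) €32.01: alcoholic beverages → 11.75% → €3.761175
Unrounded tax sum = €13.91545 → €13.92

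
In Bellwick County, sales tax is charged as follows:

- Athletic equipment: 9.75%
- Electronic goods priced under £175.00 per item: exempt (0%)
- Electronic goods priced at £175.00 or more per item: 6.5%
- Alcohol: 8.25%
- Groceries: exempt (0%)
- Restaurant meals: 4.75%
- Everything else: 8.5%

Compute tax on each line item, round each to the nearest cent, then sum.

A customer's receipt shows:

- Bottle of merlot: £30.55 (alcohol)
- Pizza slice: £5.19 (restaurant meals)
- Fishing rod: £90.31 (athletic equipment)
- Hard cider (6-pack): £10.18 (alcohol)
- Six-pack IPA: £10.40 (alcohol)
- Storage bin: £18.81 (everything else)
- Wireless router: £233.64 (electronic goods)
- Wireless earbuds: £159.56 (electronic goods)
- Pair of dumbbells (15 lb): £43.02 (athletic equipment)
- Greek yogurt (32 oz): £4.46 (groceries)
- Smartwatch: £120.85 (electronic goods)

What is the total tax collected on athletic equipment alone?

Fishing rod £90.31: athletic equipment → 9.75% → £8.81
Pair of dumbbells (15 lb) £43.02: athletic equipment → 9.75% → £4.19
Tax on athletic equipment = £8.81 + £4.19 = £13.00

£13.00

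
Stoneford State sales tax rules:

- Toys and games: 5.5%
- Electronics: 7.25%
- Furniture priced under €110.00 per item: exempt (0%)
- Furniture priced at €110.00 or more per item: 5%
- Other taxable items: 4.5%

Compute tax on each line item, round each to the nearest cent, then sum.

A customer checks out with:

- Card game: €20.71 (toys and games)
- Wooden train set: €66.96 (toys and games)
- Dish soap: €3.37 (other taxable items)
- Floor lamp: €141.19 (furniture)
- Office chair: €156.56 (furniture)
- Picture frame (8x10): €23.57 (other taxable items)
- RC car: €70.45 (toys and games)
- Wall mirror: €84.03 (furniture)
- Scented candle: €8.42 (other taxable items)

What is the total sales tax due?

€25.17

Card game €20.71: toys and games → 5.5% → €1.14
Wooden train set €66.96: toys and games → 5.5% → €3.68
Dish soap €3.37: other taxable items → 4.5% → €0.15
Floor lamp €141.19: furniture, €110.00 or more → 5% → €7.06
Office chair €156.56: furniture, €110.00 or more → 5% → €7.83
Picture frame (8x10) €23.57: other taxable items → 4.5% → €1.06
RC car €70.45: toys and games → 5.5% → €3.87
Wall mirror €84.03: furniture, under €110.00 → 0% → €0.00
Scented candle €8.42: other taxable items → 4.5% → €0.38
Total tax = €1.14 + €3.68 + €0.15 + €7.06 + €7.83 + €1.06 + €3.87 + €0.38 = €25.17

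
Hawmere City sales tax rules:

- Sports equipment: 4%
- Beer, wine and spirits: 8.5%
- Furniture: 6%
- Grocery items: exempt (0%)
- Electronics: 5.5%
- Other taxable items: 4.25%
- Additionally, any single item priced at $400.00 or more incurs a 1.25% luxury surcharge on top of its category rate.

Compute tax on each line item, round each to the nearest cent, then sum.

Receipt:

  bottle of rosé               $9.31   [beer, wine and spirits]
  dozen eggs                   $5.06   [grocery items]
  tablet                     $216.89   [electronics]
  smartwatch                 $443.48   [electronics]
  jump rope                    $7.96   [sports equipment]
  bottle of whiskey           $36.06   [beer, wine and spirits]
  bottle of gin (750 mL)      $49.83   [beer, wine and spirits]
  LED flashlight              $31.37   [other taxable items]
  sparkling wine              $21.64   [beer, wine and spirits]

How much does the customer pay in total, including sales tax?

$875.05

Bottle of rosé $9.31: beer, wine and spirits → 8.5% → $0.79
Dozen eggs $5.06: grocery items → 0% → $0.00
Tablet $216.89: electronics → 5.5% → $11.93
Smartwatch $443.48: electronics → 5.5% + 1.25% surcharge = 6.75% → $29.93
Jump rope $7.96: sports equipment → 4% → $0.32
Bottle of whiskey $36.06: beer, wine and spirits → 8.5% → $3.07
Bottle of gin (750 mL) $49.83: beer, wine and spirits → 8.5% → $4.24
LED flashlight $31.37: other taxable items → 4.25% → $1.33
Sparkling wine $21.64: beer, wine and spirits → 8.5% → $1.84
Subtotal = $821.60; tax = $53.45; total due = $875.05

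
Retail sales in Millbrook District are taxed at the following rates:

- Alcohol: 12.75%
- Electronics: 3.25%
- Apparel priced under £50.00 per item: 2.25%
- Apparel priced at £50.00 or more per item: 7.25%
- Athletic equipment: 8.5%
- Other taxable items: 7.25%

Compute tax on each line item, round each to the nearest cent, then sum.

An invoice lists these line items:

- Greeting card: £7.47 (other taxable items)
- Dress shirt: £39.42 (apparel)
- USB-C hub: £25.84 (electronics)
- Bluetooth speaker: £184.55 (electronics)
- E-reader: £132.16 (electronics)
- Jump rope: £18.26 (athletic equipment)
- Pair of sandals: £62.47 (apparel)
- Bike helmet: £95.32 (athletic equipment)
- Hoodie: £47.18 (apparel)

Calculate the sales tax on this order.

Greeting card £7.47: other taxable items → 7.25% → £0.54
Dress shirt £39.42: apparel, under £50.00 → 2.25% → £0.89
USB-C hub £25.84: electronics → 3.25% → £0.84
Bluetooth speaker £184.55: electronics → 3.25% → £6.00
E-reader £132.16: electronics → 3.25% → £4.30
Jump rope £18.26: athletic equipment → 8.5% → £1.55
Pair of sandals £62.47: apparel, £50.00 or more → 7.25% → £4.53
Bike helmet £95.32: athletic equipment → 8.5% → £8.10
Hoodie £47.18: apparel, under £50.00 → 2.25% → £1.06
Total tax = £0.54 + £0.89 + £0.84 + £6.00 + £4.30 + £1.55 + £4.53 + £8.10 + £1.06 = £27.81

£27.81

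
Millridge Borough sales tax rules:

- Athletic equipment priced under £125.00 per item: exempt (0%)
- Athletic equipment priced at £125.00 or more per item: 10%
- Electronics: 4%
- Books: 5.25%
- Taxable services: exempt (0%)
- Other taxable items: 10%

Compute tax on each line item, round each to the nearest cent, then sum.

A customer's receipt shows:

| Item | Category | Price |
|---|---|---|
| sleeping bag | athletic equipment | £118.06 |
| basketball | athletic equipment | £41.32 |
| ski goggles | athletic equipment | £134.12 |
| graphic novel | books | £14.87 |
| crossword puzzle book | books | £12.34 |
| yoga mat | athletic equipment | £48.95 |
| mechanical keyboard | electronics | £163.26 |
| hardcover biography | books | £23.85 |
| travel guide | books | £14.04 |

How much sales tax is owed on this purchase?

£23.36

Sleeping bag £118.06: athletic equipment, under £125.00 → 0% → £0.00
Basketball £41.32: athletic equipment, under £125.00 → 0% → £0.00
Ski goggles £134.12: athletic equipment, £125.00 or more → 10% → £13.41
Graphic novel £14.87: books → 5.25% → £0.78
Crossword puzzle book £12.34: books → 5.25% → £0.65
Yoga mat £48.95: athletic equipment, under £125.00 → 0% → £0.00
Mechanical keyboard £163.26: electronics → 4% → £6.53
Hardcover biography £23.85: books → 5.25% → £1.25
Travel guide £14.04: books → 5.25% → £0.74
Total tax = £13.41 + £0.78 + £0.65 + £6.53 + £1.25 + £0.74 = £23.36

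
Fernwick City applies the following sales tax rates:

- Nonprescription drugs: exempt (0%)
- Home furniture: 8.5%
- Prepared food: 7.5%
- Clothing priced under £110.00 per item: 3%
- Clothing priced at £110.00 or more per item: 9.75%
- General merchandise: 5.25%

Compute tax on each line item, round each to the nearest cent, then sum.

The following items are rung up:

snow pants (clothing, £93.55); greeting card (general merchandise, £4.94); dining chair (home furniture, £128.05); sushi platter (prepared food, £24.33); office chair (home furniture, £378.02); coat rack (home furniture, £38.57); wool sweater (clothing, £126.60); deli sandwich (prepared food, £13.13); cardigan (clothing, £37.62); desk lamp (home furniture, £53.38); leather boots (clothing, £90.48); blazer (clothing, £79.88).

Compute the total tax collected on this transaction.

£75.28

Snow pants £93.55: clothing, under £110.00 → 3% → £2.81
Greeting card £4.94: general merchandise → 5.25% → £0.26
Dining chair £128.05: home furniture → 8.5% → £10.88
Sushi platter £24.33: prepared food → 7.5% → £1.82
Office chair £378.02: home furniture → 8.5% → £32.13
Coat rack £38.57: home furniture → 8.5% → £3.28
Wool sweater £126.60: clothing, £110.00 or more → 9.75% → £12.34
Deli sandwich £13.13: prepared food → 7.5% → £0.98
Cardigan £37.62: clothing, under £110.00 → 3% → £1.13
Desk lamp £53.38: home furniture → 8.5% → £4.54
Leather boots £90.48: clothing, under £110.00 → 3% → £2.71
Blazer £79.88: clothing, under £110.00 → 3% → £2.40
Total tax = £2.81 + £0.26 + £10.88 + £1.82 + £32.13 + £3.28 + £12.34 + £0.98 + £1.13 + £4.54 + £2.71 + £2.40 = £75.28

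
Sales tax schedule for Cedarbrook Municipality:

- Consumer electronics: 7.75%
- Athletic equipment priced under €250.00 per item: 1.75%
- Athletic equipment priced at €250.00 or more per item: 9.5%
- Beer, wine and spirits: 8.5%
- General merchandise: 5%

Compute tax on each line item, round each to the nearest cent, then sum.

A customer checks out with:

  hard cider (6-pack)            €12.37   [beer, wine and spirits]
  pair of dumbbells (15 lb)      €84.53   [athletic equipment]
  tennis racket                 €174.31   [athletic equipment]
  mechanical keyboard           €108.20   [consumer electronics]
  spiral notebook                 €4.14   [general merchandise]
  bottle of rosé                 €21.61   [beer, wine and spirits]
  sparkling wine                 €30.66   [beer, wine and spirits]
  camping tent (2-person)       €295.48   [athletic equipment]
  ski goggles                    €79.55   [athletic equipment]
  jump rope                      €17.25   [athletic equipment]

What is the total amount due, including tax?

Hard cider (6-pack) €12.37: beer, wine and spirits → 8.5% → €1.05
Pair of dumbbells (15 lb) €84.53: athletic equipment, under €250.00 → 1.75% → €1.48
Tennis racket €174.31: athletic equipment, under €250.00 → 1.75% → €3.05
Mechanical keyboard €108.20: consumer electronics → 7.75% → €8.39
Spiral notebook €4.14: general merchandise → 5% → €0.21
Bottle of rosé €21.61: beer, wine and spirits → 8.5% → €1.84
Sparkling wine €30.66: beer, wine and spirits → 8.5% → €2.61
Camping tent (2-person) €295.48: athletic equipment, €250.00 or more → 9.5% → €28.07
Ski goggles €79.55: athletic equipment, under €250.00 → 1.75% → €1.39
Jump rope €17.25: athletic equipment, under €250.00 → 1.75% → €0.30
Subtotal = €828.10; tax = €48.39; total due = €876.49

€876.49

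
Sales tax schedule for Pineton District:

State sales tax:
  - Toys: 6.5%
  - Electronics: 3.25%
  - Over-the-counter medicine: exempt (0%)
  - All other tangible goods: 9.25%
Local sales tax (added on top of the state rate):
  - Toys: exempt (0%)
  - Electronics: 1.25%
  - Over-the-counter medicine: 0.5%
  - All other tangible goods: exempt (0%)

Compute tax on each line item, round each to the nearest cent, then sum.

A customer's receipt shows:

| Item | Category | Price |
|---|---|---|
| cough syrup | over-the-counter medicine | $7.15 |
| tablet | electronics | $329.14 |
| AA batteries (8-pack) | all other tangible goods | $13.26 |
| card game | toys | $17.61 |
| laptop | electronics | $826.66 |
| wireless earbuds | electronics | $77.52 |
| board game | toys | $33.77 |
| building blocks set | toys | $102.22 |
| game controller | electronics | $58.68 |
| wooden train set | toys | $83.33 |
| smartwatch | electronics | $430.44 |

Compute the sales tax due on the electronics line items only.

$77.51

Tablet $329.14: electronics → 3.25% + 1.25% local = 4.5% → $14.81
Laptop $826.66: electronics → 3.25% + 1.25% local = 4.5% → $37.20
Wireless earbuds $77.52: electronics → 3.25% + 1.25% local = 4.5% → $3.49
Game controller $58.68: electronics → 3.25% + 1.25% local = 4.5% → $2.64
Smartwatch $430.44: electronics → 3.25% + 1.25% local = 4.5% → $19.37
Tax on electronics = $14.81 + $37.20 + $3.49 + $2.64 + $19.37 = $77.51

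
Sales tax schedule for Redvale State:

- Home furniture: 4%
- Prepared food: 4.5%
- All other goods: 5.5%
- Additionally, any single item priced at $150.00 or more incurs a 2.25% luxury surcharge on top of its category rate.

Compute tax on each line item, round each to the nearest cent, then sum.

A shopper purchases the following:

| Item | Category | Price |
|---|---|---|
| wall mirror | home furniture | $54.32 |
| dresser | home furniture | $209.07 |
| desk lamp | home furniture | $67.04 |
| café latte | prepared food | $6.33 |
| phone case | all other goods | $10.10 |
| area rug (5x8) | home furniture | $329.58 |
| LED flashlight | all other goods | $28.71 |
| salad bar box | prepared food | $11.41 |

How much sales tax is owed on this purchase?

Wall mirror $54.32: home furniture → 4% → $2.17
Dresser $209.07: home furniture → 4% + 2.25% surcharge = 6.25% → $13.07
Desk lamp $67.04: home furniture → 4% → $2.68
Café latte $6.33: prepared food → 4.5% → $0.28
Phone case $10.10: all other goods → 5.5% → $0.56
Area rug (5x8) $329.58: home furniture → 4% + 2.25% surcharge = 6.25% → $20.60
LED flashlight $28.71: all other goods → 5.5% → $1.58
Salad bar box $11.41: prepared food → 4.5% → $0.51
Total tax = $2.17 + $13.07 + $2.68 + $0.28 + $0.56 + $20.60 + $1.58 + $0.51 = $41.45

$41.45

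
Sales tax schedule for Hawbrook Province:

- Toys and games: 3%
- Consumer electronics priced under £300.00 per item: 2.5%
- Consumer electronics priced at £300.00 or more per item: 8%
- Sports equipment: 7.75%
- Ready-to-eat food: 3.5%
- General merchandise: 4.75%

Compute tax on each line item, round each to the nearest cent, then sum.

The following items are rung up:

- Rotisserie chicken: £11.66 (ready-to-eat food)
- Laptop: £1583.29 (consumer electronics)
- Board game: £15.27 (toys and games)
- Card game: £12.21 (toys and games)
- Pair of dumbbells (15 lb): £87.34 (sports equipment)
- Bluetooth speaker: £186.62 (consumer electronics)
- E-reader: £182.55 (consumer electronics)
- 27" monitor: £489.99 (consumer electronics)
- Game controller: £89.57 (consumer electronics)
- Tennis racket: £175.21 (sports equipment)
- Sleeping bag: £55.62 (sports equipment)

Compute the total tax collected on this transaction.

Rotisserie chicken £11.66: ready-to-eat food → 3.5% → £0.41
Laptop £1583.29: consumer electronics, £300.00 or more → 8% → £126.66
Board game £15.27: toys and games → 3% → £0.46
Card game £12.21: toys and games → 3% → £0.37
Pair of dumbbells (15 lb) £87.34: sports equipment → 7.75% → £6.77
Bluetooth speaker £186.62: consumer electronics, under £300.00 → 2.5% → £4.67
E-reader £182.55: consumer electronics, under £300.00 → 2.5% → £4.56
27" monitor £489.99: consumer electronics, £300.00 or more → 8% → £39.20
Game controller £89.57: consumer electronics, under £300.00 → 2.5% → £2.24
Tennis racket £175.21: sports equipment → 7.75% → £13.58
Sleeping bag £55.62: sports equipment → 7.75% → £4.31
Total tax = £0.41 + £126.66 + £0.46 + £0.37 + £6.77 + £4.67 + £4.56 + £39.20 + £2.24 + £13.58 + £4.31 = £203.23

£203.23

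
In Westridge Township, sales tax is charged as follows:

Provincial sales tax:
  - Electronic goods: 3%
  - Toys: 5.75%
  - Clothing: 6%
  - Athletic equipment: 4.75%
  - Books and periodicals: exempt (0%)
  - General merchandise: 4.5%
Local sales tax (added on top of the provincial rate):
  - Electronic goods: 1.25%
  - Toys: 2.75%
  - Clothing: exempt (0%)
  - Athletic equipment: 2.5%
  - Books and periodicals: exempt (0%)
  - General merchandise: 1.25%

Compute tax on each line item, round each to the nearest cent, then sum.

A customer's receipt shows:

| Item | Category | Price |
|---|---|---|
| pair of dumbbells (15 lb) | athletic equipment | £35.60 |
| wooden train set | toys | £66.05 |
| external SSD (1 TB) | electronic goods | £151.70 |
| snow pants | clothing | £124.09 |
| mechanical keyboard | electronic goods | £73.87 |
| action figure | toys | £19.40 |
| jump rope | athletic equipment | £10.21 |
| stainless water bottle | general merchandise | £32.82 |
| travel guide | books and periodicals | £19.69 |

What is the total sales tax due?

Pair of dumbbells (15 lb) £35.60: athletic equipment → 4.75% + 2.5% local = 7.25% → £2.58
Wooden train set £66.05: toys → 5.75% + 2.75% local = 8.5% → £5.61
External SSD (1 TB) £151.70: electronic goods → 3% + 1.25% local = 4.25% → £6.45
Snow pants £124.09: clothing → 6% + 0% local = 6% → £7.45
Mechanical keyboard £73.87: electronic goods → 3% + 1.25% local = 4.25% → £3.14
Action figure £19.40: toys → 5.75% + 2.75% local = 8.5% → £1.65
Jump rope £10.21: athletic equipment → 4.75% + 2.5% local = 7.25% → £0.74
Stainless water bottle £32.82: general merchandise → 4.5% + 1.25% local = 5.75% → £1.89
Travel guide £19.69: books and periodicals → 0% + 0% local = 0% → £0.00
Total tax = £2.58 + £5.61 + £6.45 + £7.45 + £3.14 + £1.65 + £0.74 + £1.89 = £29.51

£29.51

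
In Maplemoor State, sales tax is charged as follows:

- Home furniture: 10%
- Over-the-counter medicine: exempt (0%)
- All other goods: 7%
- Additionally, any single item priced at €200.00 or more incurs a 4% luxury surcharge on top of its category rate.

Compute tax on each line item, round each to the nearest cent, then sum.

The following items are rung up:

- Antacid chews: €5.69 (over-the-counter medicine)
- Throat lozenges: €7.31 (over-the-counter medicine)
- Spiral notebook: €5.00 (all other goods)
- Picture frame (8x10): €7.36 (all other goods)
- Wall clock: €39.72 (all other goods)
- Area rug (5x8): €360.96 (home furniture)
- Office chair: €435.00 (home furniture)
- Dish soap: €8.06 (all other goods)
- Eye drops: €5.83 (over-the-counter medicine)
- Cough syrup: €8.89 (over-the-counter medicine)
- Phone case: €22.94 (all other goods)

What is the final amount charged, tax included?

€1024.01

Antacid chews €5.69: over-the-counter medicine → 0% → €0.00
Throat lozenges €7.31: over-the-counter medicine → 0% → €0.00
Spiral notebook €5.00: all other goods → 7% → €0.35
Picture frame (8x10) €7.36: all other goods → 7% → €0.52
Wall clock €39.72: all other goods → 7% → €2.78
Area rug (5x8) €360.96: home furniture → 10% + 4% surcharge = 14% → €50.53
Office chair €435.00: home furniture → 10% + 4% surcharge = 14% → €60.90
Dish soap €8.06: all other goods → 7% → €0.56
Eye drops €5.83: over-the-counter medicine → 0% → €0.00
Cough syrup €8.89: over-the-counter medicine → 0% → €0.00
Phone case €22.94: all other goods → 7% → €1.61
Subtotal = €906.76; tax = €117.25; total due = €1024.01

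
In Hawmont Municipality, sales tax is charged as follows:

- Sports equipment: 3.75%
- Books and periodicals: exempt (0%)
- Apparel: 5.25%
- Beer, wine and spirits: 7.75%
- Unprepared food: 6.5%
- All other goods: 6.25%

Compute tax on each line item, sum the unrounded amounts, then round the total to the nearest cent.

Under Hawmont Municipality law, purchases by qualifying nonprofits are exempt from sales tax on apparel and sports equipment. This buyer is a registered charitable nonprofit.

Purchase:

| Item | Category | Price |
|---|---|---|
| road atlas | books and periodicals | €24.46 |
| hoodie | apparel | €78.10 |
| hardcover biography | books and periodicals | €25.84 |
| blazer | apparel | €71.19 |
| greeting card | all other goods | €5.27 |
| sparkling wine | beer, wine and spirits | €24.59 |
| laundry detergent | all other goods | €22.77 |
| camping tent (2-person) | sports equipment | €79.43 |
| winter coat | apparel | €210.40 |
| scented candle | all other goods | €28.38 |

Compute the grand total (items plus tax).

Road atlas €24.46: books and periodicals → 0% → €0.00
Hoodie €78.10: apparel, buyer-exempt → 0% → €0.00
Hardcover biography €25.84: books and periodicals → 0% → €0.00
Blazer €71.19: apparel, buyer-exempt → 0% → €0.00
Greeting card €5.27: all other goods → 6.25% → €0.329375
Sparkling wine €24.59: beer, wine and spirits → 7.75% → €1.905725
Laundry detergent €22.77: all other goods → 6.25% → €1.423125
Camping tent (2-person) €79.43: sports equipment, buyer-exempt → 0% → €0.00
Winter coat €210.40: apparel, buyer-exempt → 0% → €0.00
Scented candle €28.38: all other goods → 6.25% → €1.77375
Subtotal = €570.43; unrounded tax = €5.431975 → €5.43; total due = €575.86

€575.86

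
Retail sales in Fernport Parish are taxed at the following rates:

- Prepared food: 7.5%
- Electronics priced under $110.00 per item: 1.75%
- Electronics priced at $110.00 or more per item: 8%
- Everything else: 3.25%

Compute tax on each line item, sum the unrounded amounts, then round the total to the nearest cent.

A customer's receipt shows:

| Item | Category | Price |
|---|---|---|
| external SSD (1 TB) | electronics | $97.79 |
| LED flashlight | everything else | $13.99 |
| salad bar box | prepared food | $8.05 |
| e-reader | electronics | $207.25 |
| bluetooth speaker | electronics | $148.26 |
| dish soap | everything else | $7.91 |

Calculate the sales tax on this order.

External SSD (1 TB) $97.79: electronics, under $110.00 → 1.75% → $1.711325
LED flashlight $13.99: everything else → 3.25% → $0.454675
Salad bar box $8.05: prepared food → 7.5% → $0.60375
E-reader $207.25: electronics, $110.00 or more → 8% → $16.58
Bluetooth speaker $148.26: electronics, $110.00 or more → 8% → $11.8608
Dish soap $7.91: everything else → 3.25% → $0.257075
Unrounded tax sum = $31.467625 → $31.47

$31.47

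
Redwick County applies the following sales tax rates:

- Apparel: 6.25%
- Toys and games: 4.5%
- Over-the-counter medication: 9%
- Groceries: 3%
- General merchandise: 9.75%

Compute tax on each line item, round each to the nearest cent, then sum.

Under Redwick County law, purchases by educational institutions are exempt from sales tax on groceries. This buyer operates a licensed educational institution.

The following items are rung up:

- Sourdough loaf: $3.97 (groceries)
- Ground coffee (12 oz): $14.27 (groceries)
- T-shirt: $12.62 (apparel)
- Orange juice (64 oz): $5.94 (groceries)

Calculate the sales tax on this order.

$0.79

Sourdough loaf $3.97: groceries, buyer-exempt → 0% → $0.00
Ground coffee (12 oz) $14.27: groceries, buyer-exempt → 0% → $0.00
T-shirt $12.62: apparel → 6.25% → $0.79
Orange juice (64 oz) $5.94: groceries, buyer-exempt → 0% → $0.00
Total tax = $0.79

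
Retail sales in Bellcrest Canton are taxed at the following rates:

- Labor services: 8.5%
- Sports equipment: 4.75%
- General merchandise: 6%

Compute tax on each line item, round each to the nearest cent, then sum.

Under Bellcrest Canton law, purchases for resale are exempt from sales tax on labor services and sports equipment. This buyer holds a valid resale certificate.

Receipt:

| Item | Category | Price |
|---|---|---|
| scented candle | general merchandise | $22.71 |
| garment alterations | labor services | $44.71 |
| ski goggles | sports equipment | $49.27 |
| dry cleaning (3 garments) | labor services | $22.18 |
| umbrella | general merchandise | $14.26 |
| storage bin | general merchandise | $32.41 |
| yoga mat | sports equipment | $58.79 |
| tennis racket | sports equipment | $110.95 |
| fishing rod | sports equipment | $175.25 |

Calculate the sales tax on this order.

Scented candle $22.71: general merchandise → 6% → $1.36
Garment alterations $44.71: labor services, buyer-exempt → 0% → $0.00
Ski goggles $49.27: sports equipment, buyer-exempt → 0% → $0.00
Dry cleaning (3 garments) $22.18: labor services, buyer-exempt → 0% → $0.00
Umbrella $14.26: general merchandise → 6% → $0.86
Storage bin $32.41: general merchandise → 6% → $1.94
Yoga mat $58.79: sports equipment, buyer-exempt → 0% → $0.00
Tennis racket $110.95: sports equipment, buyer-exempt → 0% → $0.00
Fishing rod $175.25: sports equipment, buyer-exempt → 0% → $0.00
Total tax = $1.36 + $0.86 + $1.94 = $4.16

$4.16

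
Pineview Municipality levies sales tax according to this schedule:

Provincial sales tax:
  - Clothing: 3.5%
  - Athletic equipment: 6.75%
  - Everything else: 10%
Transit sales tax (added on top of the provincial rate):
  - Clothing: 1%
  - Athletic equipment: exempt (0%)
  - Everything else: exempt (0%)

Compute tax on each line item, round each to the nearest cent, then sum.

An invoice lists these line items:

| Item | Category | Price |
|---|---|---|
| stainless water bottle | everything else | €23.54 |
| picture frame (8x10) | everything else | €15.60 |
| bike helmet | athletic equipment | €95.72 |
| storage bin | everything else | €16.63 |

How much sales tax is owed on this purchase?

Stainless water bottle €23.54: everything else → 10% + 0% transit = 10% → €2.35
Picture frame (8x10) €15.60: everything else → 10% + 0% transit = 10% → €1.56
Bike helmet €95.72: athletic equipment → 6.75% + 0% transit = 6.75% → €6.46
Storage bin €16.63: everything else → 10% + 0% transit = 10% → €1.66
Total tax = €2.35 + €1.56 + €6.46 + €1.66 = €12.03

€12.03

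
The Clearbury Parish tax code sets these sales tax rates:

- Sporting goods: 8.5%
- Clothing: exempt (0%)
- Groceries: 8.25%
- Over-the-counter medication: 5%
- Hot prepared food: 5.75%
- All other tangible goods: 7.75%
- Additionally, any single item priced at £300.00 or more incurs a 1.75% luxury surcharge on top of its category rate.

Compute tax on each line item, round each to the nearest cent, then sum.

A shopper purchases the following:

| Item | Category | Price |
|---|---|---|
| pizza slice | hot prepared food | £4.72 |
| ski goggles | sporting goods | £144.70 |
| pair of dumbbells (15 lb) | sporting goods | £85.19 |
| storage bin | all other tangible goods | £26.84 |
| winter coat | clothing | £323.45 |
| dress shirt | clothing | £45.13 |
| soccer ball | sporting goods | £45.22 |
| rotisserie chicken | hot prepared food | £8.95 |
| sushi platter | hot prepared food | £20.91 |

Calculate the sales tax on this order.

£33.10

Pizza slice £4.72: hot prepared food → 5.75% → £0.27
Ski goggles £144.70: sporting goods → 8.5% → £12.30
Pair of dumbbells (15 lb) £85.19: sporting goods → 8.5% → £7.24
Storage bin £26.84: all other tangible goods → 7.75% → £2.08
Winter coat £323.45: clothing → 0% + 1.75% surcharge = 1.75% → £5.66
Dress shirt £45.13: clothing → 0% → £0.00
Soccer ball £45.22: sporting goods → 8.5% → £3.84
Rotisserie chicken £8.95: hot prepared food → 5.75% → £0.51
Sushi platter £20.91: hot prepared food → 5.75% → £1.20
Total tax = £0.27 + £12.30 + £7.24 + £2.08 + £5.66 + £3.84 + £0.51 + £1.20 = £33.10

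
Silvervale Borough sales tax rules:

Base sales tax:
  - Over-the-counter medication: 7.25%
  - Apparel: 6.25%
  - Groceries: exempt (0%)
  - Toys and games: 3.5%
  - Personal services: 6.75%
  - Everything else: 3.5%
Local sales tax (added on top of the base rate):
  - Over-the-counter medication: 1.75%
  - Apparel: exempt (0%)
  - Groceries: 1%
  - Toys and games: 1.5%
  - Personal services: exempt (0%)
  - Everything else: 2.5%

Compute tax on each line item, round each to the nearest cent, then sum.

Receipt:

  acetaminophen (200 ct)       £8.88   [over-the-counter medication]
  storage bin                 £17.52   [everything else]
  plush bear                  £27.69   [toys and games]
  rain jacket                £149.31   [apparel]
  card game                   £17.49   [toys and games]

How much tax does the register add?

£13.43

Acetaminophen (200 ct) £8.88: over-the-counter medication → 7.25% + 1.75% local = 9% → £0.80
Storage bin £17.52: everything else → 3.5% + 2.5% local = 6% → £1.05
Plush bear £27.69: toys and games → 3.5% + 1.5% local = 5% → £1.38
Rain jacket £149.31: apparel → 6.25% + 0% local = 6.25% → £9.33
Card game £17.49: toys and games → 3.5% + 1.5% local = 5% → £0.87
Total tax = £0.80 + £1.05 + £1.38 + £9.33 + £0.87 = £13.43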